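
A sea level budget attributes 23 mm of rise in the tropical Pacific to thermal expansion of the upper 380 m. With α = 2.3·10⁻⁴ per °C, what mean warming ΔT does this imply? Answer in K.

about 0.263 K

ΔT = Δh/(αH) = 0.023 / (2.3×10⁻⁴ × 380) ≈ 0.2632 K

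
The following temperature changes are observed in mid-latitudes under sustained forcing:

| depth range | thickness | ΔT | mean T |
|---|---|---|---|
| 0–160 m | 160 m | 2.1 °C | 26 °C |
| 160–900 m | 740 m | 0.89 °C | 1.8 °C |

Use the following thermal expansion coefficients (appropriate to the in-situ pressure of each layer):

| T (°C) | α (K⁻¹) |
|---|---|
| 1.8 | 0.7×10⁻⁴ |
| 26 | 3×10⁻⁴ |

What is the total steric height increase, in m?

Δh ≈ 0.15 m

Layer 1 at 26 °C → α = 3×10⁻⁴ K⁻¹
Layer 2 at 1.8 °C → α = 0.7×10⁻⁴ K⁻¹
Layer 1: 3×10⁻⁴ × 160 × 2.1 = 0.10080 m
160–900 m: 0.89 × 740 × 0.7×10⁻⁴ = 0.046102 m
Δh = 0.10080 + 0.046102 = 0.146902 m ≈ 0.15 m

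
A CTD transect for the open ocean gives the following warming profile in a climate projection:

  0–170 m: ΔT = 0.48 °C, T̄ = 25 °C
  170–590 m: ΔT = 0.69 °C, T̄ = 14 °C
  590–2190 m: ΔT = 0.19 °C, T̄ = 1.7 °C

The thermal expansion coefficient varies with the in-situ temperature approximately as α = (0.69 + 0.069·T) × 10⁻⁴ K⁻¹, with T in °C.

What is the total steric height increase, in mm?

Layer 1: α = (0.69 + 0.069×25)×10⁻⁴ = 2.415×10⁻⁴ K⁻¹
Layer 2: α = (0.69 + 0.069×14)×10⁻⁴ = 1.656×10⁻⁴ K⁻¹
Layer 3: α = (0.69 + 0.069×1.7)×10⁻⁴ = 0.8073×10⁻⁴ K⁻¹
0–170 m: 2.415×10⁻⁴ × 170 × 0.48 = 0.0197064 m
1.656×10⁻⁴ × 420 × 0.69 = 0.04799088 m
Layer 3: 0.8073×10⁻⁴ × 1600 × 0.19 = 0.02454192 m
Δh = 0.0197064 + 0.04799088 + 0.02454192 = 0.0922392 m ≈ 92.2 mm

92.2 mm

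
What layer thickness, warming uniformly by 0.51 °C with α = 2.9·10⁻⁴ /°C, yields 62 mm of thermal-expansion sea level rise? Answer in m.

H = Δh/(αΔT) = 0.062 / (2.9×10⁻⁴ × 0.51) ≈ 419.2 m

H ≈ 419 m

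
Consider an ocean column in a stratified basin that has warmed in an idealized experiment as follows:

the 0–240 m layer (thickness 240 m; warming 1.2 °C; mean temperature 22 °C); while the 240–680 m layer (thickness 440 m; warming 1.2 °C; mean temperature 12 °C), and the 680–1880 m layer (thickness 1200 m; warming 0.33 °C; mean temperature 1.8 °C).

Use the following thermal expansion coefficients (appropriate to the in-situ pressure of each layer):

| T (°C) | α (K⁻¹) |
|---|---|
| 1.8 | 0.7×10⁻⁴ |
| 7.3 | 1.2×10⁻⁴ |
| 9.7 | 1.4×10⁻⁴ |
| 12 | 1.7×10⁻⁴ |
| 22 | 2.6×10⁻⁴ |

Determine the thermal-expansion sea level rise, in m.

about 0.192 m

Layer 1 at 22 °C → α = 2.6×10⁻⁴ K⁻¹
Layer 2 at 12 °C → α = 1.7×10⁻⁴ K⁻¹
Layer 3 at 1.8 °C → α = 0.7×10⁻⁴ K⁻¹
Layer 1: 2.6×10⁻⁴ × 240 × 1.2 = 0.07488 m
440 × 1.7×10⁻⁴ × 1.2 = 0.08976 m
1200 × 0.33 × 0.7×10⁻⁴ = 0.02772 m
Δh = 0.07488 + 0.08976 + 0.02772 = 0.19236 m ≈ 0.192 m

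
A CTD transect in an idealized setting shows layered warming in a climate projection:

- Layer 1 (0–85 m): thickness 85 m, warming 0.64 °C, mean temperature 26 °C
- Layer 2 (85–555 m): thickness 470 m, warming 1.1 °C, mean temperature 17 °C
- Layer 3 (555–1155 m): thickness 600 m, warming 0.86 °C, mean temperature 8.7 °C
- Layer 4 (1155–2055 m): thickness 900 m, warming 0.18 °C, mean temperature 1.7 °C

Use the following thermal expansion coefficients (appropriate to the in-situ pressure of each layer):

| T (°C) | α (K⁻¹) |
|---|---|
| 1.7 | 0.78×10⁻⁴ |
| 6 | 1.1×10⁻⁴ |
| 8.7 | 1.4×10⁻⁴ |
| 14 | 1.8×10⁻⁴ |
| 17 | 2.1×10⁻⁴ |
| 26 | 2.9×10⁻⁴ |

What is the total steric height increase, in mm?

Layer 1 at 26 °C → α = 2.9×10⁻⁴ K⁻¹
Layer 2 at 17 °C → α = 2.1×10⁻⁴ K⁻¹
Layer 3 at 8.7 °C → α = 1.4×10⁻⁴ K⁻¹
Layer 4 at 1.7 °C → α = 0.78×10⁻⁴ K⁻¹
Layer 1: 85 × 0.64 × 2.9×10⁻⁴ = 0.015776 m
85–555 m: 2.1×10⁻⁴ × 470 × 1.1 = 0.10857 m
Layer 3: 0.86 × 1.4×10⁻⁴ × 600 = 0.07224 m
0.18 × 0.78×10⁻⁴ × 900 = 0.012636 m
Δh = 0.015776 + 0.10857 + 0.07224 + 0.012636 = 0.209222 m ≈ 209 mm

Δh ≈ 209 mm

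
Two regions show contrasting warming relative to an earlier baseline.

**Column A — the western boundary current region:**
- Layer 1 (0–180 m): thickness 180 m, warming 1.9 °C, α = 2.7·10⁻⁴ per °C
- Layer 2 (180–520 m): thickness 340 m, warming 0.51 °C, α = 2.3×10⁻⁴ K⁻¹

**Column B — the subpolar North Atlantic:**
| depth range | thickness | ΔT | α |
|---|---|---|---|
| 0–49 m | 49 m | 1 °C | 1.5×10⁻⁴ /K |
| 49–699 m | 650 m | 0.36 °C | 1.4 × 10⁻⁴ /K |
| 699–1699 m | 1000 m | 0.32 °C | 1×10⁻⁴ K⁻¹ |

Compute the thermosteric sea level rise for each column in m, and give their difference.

A Layer 1: 180 × 1.9 × 2.7×10⁻⁴ = 0.09234 m
A 180–520 m: 2.3×10⁻⁴ × 340 × 0.51 = 0.039882 m
A total: 0.132222 m
B Layer 1: 1 × 1.5×10⁻⁴ × 49 = 0.00735 m
B 0.36 × 650 × 1.4×10⁻⁴ = 0.03276 m
B 1×10⁻⁴ × 1000 × 0.32 = 0.03200 m
B total: 0.07211 m
Difference: 0.132222 − 0.07211 = 0.060112 m

Δh_A ≈ 0.132 m, Δh_B ≈ 0.0721 m; difference ≈ 0.0601 m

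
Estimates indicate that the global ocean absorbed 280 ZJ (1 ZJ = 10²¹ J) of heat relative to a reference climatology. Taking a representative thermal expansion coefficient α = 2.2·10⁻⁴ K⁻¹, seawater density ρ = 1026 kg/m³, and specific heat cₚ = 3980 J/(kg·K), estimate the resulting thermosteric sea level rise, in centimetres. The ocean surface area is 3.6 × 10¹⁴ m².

about 4.2 cm

Per unit area: Q = 280×10²¹ / (3.6×10¹⁴) ≈ 7.778×10⁸ J/m²
Δh = αQ/(ρcₚ) = 2.2×10⁻⁴ × 7.778×10⁸ / (1026 × 3980) ≈ 0.041904 m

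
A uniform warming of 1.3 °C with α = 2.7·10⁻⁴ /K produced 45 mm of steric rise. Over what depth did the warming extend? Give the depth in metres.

H = Δh/(αΔT) = 0.045 / (2.7×10⁻⁴ × 1.3) ≈ 128.2 m

H ≈ 128 m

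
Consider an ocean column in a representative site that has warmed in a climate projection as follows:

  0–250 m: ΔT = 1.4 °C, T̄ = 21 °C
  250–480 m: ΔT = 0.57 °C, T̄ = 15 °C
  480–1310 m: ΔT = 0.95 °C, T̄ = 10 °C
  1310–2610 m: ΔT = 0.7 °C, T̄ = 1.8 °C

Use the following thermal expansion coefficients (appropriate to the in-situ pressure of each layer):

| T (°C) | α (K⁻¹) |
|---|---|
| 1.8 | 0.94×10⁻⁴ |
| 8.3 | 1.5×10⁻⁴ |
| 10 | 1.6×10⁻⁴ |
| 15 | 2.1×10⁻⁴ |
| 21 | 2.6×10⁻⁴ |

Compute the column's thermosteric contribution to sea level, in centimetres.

Layer 1 at 21 °C → α = 2.6×10⁻⁴ K⁻¹
Layer 2 at 15 °C → α = 2.1×10⁻⁴ K⁻¹
Layer 3 at 10 °C → α = 1.6×10⁻⁴ K⁻¹
Layer 4 at 1.8 °C → α = 0.94×10⁻⁴ K⁻¹
250 × 2.6×10⁻⁴ × 1.4 = 0.09100 m
Layer 2: 230 × 0.57 × 2.1×10⁻⁴ = 0.027531 m
0.95 × 1.6×10⁻⁴ × 830 = 0.12616 m
Layer 4: 1300 × 0.7 × 0.94×10⁻⁴ = 0.08554 m
Δh = 0.09100 + 0.027531 + 0.12616 + 0.08554 = 0.330231 m

33.0 cm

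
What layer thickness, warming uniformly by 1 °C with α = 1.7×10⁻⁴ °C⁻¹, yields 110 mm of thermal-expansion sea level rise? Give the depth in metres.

H ≈ 647 m

H = Δh/(αΔT) = 0.11 / (1.7×10⁻⁴ × 1) ≈ 647.1 m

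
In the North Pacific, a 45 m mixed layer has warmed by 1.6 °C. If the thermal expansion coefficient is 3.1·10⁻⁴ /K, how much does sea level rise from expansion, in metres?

about 0.022 m

Δh = αΔT·H = 3.1×10⁻⁴ × 1.6 × 45 = 0.02232 m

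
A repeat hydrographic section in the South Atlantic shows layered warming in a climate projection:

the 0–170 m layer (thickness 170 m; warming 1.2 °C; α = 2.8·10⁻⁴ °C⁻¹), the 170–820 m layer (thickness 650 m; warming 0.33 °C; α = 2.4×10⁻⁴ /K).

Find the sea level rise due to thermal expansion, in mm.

110 mm

0–170 m: 1.2 × 2.8×10⁻⁴ × 170 = 0.05712 m
170–820 m: 650 × 2.4×10⁻⁴ × 0.33 = 0.05148 m
Δh = 0.05712 + 0.05148 = 0.10860 m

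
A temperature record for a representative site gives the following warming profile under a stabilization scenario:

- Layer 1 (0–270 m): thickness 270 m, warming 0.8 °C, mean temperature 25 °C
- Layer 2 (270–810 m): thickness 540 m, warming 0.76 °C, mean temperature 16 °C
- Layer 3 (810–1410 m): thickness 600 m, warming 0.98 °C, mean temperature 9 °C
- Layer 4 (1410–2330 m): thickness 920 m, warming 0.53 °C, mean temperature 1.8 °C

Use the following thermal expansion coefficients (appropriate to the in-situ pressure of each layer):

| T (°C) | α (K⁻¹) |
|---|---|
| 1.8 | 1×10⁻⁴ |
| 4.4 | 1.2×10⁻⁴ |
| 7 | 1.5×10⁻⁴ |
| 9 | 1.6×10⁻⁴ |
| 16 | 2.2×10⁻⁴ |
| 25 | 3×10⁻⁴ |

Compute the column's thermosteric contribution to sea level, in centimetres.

Layer 1 at 25 °C → α = 3×10⁻⁴ K⁻¹
Layer 2 at 16 °C → α = 2.2×10⁻⁴ K⁻¹
Layer 3 at 9 °C → α = 1.6×10⁻⁴ K⁻¹
Layer 4 at 1.8 °C → α = 1×10⁻⁴ K⁻¹
0–270 m: 270 × 3×10⁻⁴ × 0.8 = 0.06480 m
270–810 m: 540 × 2.2×10⁻⁴ × 0.76 = 0.090288 m
810–1410 m: 0.98 × 1.6×10⁻⁴ × 600 = 0.09408 m
Layer 4: 920 × 1×10⁻⁴ × 0.53 = 0.04876 m
Δh = 0.06480 + 0.090288 + 0.09408 + 0.04876 = 0.297928 m

about 29.8 cm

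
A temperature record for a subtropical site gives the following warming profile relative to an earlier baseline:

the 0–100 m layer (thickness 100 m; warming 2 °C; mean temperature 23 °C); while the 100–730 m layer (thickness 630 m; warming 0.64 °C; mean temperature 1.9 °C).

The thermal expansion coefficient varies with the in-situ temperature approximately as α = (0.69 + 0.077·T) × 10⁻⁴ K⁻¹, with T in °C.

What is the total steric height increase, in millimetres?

Δh ≈ 83 mm

Layer 1: α = (0.69 + 0.077×23)×10⁻⁴ = 2.461×10⁻⁴ K⁻¹
Layer 2: α = (0.69 + 0.077×1.9)×10⁻⁴ = 0.8363×10⁻⁴ K⁻¹
2.461×10⁻⁴ × 2 × 100 = 0.04922 m
Layer 2: 630 × 0.64 × 0.8363×10⁻⁴ = 0.033719616 m
Δh = 0.04922 + 0.033719616 = 0.082939616 m ≈ 83 mm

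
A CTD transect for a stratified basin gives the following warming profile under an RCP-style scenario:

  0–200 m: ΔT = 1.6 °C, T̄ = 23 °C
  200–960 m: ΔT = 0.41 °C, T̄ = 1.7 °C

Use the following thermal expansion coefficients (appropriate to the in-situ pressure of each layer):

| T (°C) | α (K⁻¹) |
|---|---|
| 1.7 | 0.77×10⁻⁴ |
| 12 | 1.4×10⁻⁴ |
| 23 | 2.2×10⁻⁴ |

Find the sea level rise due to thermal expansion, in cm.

Layer 1 at 23 °C → α = 2.2×10⁻⁴ K⁻¹
Layer 2 at 1.7 °C → α = 0.77×10⁻⁴ K⁻¹
200 × 1.6 × 2.2×10⁻⁴ = 0.07040 m
0.41 × 0.77×10⁻⁴ × 760 = 0.0239932 m
Δh = 0.07040 + 0.0239932 = 0.0943932 m ≈ 9.44 cm

9.44 cm of thermosteric rise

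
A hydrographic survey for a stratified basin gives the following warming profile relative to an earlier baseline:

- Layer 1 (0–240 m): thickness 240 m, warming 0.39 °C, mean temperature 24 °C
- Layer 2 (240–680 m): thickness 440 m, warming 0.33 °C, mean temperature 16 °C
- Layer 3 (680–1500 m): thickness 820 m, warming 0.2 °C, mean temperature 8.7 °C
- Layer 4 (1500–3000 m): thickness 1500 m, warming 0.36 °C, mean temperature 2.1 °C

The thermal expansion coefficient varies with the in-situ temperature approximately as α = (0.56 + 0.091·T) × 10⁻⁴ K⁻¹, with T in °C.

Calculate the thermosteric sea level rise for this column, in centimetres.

Δh ≈ 12 cm

Layer 1: α = (0.56 + 0.091×24)×10⁻⁴ = 2.744×10⁻⁴ K⁻¹
Layer 2: α = (0.56 + 0.091×16)×10⁻⁴ = 2.016×10⁻⁴ K⁻¹
Layer 3: α = (0.56 + 0.091×8.7)×10⁻⁴ = 1.3517×10⁻⁴ K⁻¹
Layer 4: α = (0.56 + 0.091×2.1)×10⁻⁴ = 0.7511×10⁻⁴ K⁻¹
0–240 m: 2.744×10⁻⁴ × 0.39 × 240 = 0.02568384 m
Layer 2: 0.33 × 440 × 2.016×10⁻⁴ = 0.02927232 m
680–1500 m: 1.3517×10⁻⁴ × 0.2 × 820 = 0.02216788 m
1500 × 0.7511×10⁻⁴ × 0.36 = 0.0405594 m
Δh = 0.02568384 + 0.02927232 + 0.02216788 + 0.0405594 = 0.11768344 m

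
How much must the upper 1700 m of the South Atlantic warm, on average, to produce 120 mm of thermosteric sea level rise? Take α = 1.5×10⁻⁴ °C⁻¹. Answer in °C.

about 0.471 °C

ΔT = Δh/(αH) = 0.12 / (1.5×10⁻⁴ × 1700) ≈ 0.4706 °C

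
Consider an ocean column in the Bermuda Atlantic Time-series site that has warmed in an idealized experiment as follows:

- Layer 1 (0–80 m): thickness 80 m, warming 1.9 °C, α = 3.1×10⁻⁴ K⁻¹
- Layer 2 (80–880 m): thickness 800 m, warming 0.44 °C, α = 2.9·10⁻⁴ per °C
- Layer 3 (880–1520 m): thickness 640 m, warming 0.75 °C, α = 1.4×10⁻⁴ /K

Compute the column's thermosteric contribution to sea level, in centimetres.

3.1×10⁻⁴ × 80 × 1.9 = 0.04712 m
80–880 m: 800 × 0.44 × 2.9×10⁻⁴ = 0.10208 m
Layer 3: 1.4×10⁻⁴ × 0.75 × 640 = 0.06720 m
Δh = 0.04712 + 0.10208 + 0.06720 = 0.21640 m ≈ 21.6 cm

21.6 cm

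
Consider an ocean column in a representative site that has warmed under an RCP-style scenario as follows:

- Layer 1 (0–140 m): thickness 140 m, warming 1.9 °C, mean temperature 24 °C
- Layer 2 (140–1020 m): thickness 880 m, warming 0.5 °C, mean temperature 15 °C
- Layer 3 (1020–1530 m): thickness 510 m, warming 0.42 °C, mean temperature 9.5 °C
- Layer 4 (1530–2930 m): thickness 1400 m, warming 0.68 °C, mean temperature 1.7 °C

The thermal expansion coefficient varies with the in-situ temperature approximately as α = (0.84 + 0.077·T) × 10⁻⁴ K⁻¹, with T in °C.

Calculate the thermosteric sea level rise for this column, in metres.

0.285 m of thermosteric rise

Layer 1: α = (0.84 + 0.077×24)×10⁻⁴ = 2.688×10⁻⁴ K⁻¹
Layer 2: α = (0.84 + 0.077×15)×10⁻⁴ = 1.995×10⁻⁴ K⁻¹
Layer 3: α = (0.84 + 0.077×9.5)×10⁻⁴ = 1.5715×10⁻⁴ K⁻¹
Layer 4: α = (0.84 + 0.077×1.7)×10⁻⁴ = 0.9709×10⁻⁴ K⁻¹
Layer 1: 1.9 × 2.688×10⁻⁴ × 140 = 0.0715008 m
140–1020 m: 1.995×10⁻⁴ × 880 × 0.5 = 0.08778 m
1020–1530 m: 0.42 × 510 × 1.5715×10⁻⁴ = 0.03366153 m
0.68 × 1400 × 0.9709×10⁻⁴ = 0.09242968 m
Δh = 0.0715008 + 0.08778 + 0.03366153 + 0.09242968 = 0.28537201 m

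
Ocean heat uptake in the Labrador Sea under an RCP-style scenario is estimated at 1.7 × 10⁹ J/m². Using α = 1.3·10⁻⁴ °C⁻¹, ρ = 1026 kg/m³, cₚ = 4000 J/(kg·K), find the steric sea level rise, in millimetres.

Δh = αQ/(ρcₚ) = 1.3×10⁻⁴ × 1.7×10⁹ / (1026 × 4000) ≈ 0.05385 m

about 54 mm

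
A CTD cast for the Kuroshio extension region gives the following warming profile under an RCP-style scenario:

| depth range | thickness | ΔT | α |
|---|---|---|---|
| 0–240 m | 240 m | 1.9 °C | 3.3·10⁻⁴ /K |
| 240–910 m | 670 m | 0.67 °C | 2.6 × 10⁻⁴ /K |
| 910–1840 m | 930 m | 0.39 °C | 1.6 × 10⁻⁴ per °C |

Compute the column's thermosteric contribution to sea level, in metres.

0–240 m: 240 × 3.3×10⁻⁴ × 1.9 = 0.15048 m
Layer 2: 0.67 × 670 × 2.6×10⁻⁴ = 0.116714 m
0.39 × 930 × 1.6×10⁻⁴ = 0.058032 m
Δh = 0.15048 + 0.116714 + 0.058032 = 0.325226 m ≈ 0.325 m

about 0.325 m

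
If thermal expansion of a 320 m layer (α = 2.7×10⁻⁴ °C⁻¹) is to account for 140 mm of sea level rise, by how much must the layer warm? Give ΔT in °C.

ΔT = Δh/(αH) = 0.14 / (2.7×10⁻⁴ × 320) ≈ 1.620 °C

about 1.6 °C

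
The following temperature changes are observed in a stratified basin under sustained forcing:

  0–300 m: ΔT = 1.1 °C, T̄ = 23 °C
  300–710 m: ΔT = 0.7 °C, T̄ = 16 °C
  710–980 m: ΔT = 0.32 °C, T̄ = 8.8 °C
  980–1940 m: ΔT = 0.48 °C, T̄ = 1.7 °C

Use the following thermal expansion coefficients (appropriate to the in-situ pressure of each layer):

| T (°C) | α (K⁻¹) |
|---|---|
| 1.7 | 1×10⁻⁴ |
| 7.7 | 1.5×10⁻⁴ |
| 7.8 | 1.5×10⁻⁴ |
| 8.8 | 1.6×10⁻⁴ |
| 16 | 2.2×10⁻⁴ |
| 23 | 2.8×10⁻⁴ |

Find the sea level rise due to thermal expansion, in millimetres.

215 mm of thermosteric rise

Layer 1 at 23 °C → α = 2.8×10⁻⁴ K⁻¹
Layer 2 at 16 °C → α = 2.2×10⁻⁴ K⁻¹
Layer 3 at 8.8 °C → α = 1.6×10⁻⁴ K⁻¹
Layer 4 at 1.7 °C → α = 1×10⁻⁴ K⁻¹
0–300 m: 1.1 × 300 × 2.8×10⁻⁴ = 0.09240 m
Layer 2: 410 × 2.2×10⁻⁴ × 0.7 = 0.06314 m
Layer 3: 1.6×10⁻⁴ × 270 × 0.32 = 0.013824 m
960 × 1×10⁻⁴ × 0.48 = 0.04608 m
Δh = 0.09240 + 0.06314 + 0.013824 + 0.04608 = 0.215444 m ≈ 215 mm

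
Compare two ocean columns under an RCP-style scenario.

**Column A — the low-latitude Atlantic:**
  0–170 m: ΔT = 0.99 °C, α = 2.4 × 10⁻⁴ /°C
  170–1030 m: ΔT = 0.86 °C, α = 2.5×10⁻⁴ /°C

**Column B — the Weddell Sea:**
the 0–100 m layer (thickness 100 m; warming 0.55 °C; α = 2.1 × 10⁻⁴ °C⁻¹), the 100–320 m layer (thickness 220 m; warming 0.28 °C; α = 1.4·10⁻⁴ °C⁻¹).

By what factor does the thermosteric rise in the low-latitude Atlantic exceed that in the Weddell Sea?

A 0.99 × 2.4×10⁻⁴ × 170 = 0.040392 m
A 0.86 × 2.5×10⁻⁴ × 860 = 0.18490 m
A total: 0.225292 m
B 0.55 × 100 × 2.1×10⁻⁴ = 0.01155 m
B 100–320 m: 1.4×10⁻⁴ × 220 × 0.28 = 0.008624 m
B total: 0.020174 m
Ratio: 0.225292 / 0.020174 ≈ 11.17

≈ 11.2×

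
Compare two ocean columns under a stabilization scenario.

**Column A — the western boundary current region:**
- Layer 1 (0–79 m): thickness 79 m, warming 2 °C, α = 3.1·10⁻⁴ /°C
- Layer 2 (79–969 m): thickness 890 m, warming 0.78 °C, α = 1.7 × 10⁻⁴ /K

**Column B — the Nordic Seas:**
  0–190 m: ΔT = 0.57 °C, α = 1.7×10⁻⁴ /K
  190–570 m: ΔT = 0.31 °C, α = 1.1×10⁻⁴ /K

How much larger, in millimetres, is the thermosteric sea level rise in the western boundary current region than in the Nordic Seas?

140 mm

A 2 × 79 × 3.1×10⁻⁴ = 0.04898 m
A 79–969 m: 0.78 × 1.7×10⁻⁴ × 890 = 0.118014 m
A total: 0.166994 m
B Layer 1: 1.7×10⁻⁴ × 190 × 0.57 = 0.018411 m
B 190–570 m: 1.1×10⁻⁴ × 380 × 0.31 = 0.012958 m
B total: 0.031369 m
Difference: 0.166994 − 0.031369 = 0.135625 m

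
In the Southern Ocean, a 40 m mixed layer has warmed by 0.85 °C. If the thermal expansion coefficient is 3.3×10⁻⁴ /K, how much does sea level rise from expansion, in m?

Δh = αΔT·H = 3.3×10⁻⁴ × 0.85 × 40 = 0.01122 m

about 0.0112 m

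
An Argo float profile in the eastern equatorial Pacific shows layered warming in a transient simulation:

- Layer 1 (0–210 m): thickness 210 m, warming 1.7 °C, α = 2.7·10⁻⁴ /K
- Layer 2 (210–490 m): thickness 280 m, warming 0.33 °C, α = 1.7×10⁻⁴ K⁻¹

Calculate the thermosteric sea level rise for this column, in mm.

Layer 1: 1.7 × 210 × 2.7×10⁻⁴ = 0.09639 m
1.7×10⁻⁴ × 280 × 0.33 = 0.015708 m
Δh = 0.09639 + 0.015708 = 0.112098 m

112 mm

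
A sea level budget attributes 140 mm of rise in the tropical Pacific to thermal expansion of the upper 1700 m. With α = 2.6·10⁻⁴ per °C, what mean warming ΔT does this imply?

0.317 K

ΔT = Δh/(αH) = 0.14 / (2.6×10⁻⁴ × 1700) ≈ 0.3167 K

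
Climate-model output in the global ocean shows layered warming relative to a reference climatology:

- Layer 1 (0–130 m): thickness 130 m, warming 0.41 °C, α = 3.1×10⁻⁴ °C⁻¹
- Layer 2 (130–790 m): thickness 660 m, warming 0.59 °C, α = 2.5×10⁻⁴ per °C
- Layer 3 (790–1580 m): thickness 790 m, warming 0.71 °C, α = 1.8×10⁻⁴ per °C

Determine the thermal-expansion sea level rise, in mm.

about 215 mm

Layer 1: 130 × 3.1×10⁻⁴ × 0.41 = 0.016523 m
Layer 2: 2.5×10⁻⁴ × 0.59 × 660 = 0.09735 m
Layer 3: 1.8×10⁻⁴ × 0.71 × 790 = 0.100962 m
Δh = 0.016523 + 0.09735 + 0.100962 = 0.214835 m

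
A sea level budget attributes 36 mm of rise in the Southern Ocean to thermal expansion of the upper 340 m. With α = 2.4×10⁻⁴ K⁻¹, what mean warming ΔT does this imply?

ΔT = Δh/(αH) = 0.036 / (2.4×10⁻⁴ × 340) ≈ 0.4412 °C

0.441 °C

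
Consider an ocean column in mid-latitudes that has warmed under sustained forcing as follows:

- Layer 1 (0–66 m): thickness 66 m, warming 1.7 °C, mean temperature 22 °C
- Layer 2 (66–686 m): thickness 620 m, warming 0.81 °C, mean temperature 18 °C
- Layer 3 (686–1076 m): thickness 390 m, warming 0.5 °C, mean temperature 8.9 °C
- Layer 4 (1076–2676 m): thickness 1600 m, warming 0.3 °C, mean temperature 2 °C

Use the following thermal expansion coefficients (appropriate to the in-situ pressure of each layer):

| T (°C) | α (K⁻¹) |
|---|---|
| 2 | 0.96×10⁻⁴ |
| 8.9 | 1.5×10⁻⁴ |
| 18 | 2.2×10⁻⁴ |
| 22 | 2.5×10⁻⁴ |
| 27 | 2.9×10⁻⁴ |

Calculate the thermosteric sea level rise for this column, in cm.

21 cm

Layer 1 at 22 °C → α = 2.5×10⁻⁴ K⁻¹
Layer 2 at 18 °C → α = 2.2×10⁻⁴ K⁻¹
Layer 3 at 8.9 °C → α = 1.5×10⁻⁴ K⁻¹
Layer 4 at 2 °C → α = 0.96×10⁻⁴ K⁻¹
0–66 m: 66 × 1.7 × 2.5×10⁻⁴ = 0.02805 m
66–686 m: 620 × 2.2×10⁻⁴ × 0.81 = 0.110484 m
390 × 0.5 × 1.5×10⁻⁴ = 0.02925 m
Layer 4: 1600 × 0.3 × 0.96×10⁻⁴ = 0.04608 m
Δh = 0.02805 + 0.110484 + 0.02925 + 0.04608 = 0.213864 m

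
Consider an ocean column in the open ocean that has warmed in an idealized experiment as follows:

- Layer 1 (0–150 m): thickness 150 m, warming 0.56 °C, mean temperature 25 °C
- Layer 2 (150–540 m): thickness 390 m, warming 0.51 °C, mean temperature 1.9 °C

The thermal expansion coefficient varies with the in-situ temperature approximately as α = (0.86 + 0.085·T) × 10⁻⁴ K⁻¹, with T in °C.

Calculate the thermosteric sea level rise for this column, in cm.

Layer 1: α = (0.86 + 0.085×25)×10⁻⁴ = 2.985×10⁻⁴ K⁻¹
Layer 2: α = (0.86 + 0.085×1.9)×10⁻⁴ = 1.0215×10⁻⁴ K⁻¹
0–150 m: 150 × 0.56 × 2.985×10⁻⁴ = 0.025074 m
1.0215×10⁻⁴ × 390 × 0.51 = 0.020317635 m
Δh = 0.025074 + 0.020317635 = 0.045391635 m

about 4.54 cm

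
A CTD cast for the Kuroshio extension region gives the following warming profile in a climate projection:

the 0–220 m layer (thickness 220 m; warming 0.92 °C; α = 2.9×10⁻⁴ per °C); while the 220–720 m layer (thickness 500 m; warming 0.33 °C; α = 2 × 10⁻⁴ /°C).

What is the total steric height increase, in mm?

0–220 m: 2.9×10⁻⁴ × 0.92 × 220 = 0.058696 m
2×10⁻⁴ × 500 × 0.33 = 0.03300 m
Δh = 0.058696 + 0.03300 = 0.091696 m ≈ 91.7 mm

91.7 mm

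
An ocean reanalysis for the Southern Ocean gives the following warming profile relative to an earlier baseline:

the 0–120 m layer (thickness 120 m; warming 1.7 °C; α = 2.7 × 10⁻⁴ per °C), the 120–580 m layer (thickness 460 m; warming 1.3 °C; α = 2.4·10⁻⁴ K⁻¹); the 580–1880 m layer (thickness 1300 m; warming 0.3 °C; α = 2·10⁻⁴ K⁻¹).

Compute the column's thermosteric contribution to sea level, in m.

1.7 × 120 × 2.7×10⁻⁴ = 0.05508 m
1.3 × 460 × 2.4×10⁻⁴ = 0.14352 m
0.3 × 2×10⁻⁴ × 1300 = 0.07800 m
Δh = 0.05508 + 0.14352 + 0.07800 = 0.27660 m

about 0.277 m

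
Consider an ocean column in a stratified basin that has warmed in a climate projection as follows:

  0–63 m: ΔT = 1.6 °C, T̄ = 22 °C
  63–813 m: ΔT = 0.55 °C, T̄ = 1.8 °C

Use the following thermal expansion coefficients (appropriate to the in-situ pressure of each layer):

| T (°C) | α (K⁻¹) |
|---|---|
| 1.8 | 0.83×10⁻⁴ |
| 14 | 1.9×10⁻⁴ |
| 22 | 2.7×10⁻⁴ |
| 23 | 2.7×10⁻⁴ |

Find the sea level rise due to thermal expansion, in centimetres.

Δh ≈ 6.1 cm

Layer 1 at 22 °C → α = 2.7×10⁻⁴ K⁻¹
Layer 2 at 1.8 °C → α = 0.83×10⁻⁴ K⁻¹
Layer 1: 2.7×10⁻⁴ × 63 × 1.6 = 0.027216 m
Layer 2: 0.55 × 0.83×10⁻⁴ × 750 = 0.0342375 m
Δh = 0.027216 + 0.0342375 = 0.0614535 m ≈ 6.1 cm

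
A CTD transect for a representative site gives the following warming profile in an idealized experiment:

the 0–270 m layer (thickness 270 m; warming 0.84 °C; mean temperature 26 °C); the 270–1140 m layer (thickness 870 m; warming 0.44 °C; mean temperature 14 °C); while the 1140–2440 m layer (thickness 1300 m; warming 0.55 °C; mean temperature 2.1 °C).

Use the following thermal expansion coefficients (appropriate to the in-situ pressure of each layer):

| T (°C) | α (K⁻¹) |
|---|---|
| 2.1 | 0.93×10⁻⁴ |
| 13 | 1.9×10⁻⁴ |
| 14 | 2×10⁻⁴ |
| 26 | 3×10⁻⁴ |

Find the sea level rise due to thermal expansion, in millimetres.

211 mm of thermosteric rise

Layer 1 at 26 °C → α = 3×10⁻⁴ K⁻¹
Layer 2 at 14 °C → α = 2×10⁻⁴ K⁻¹
Layer 3 at 2.1 °C → α = 0.93×10⁻⁴ K⁻¹
0.84 × 3×10⁻⁴ × 270 = 0.06804 m
270–1140 m: 0.44 × 870 × 2×10⁻⁴ = 0.07656 m
1140–2440 m: 1300 × 0.55 × 0.93×10⁻⁴ = 0.066495 m
Δh = 0.06804 + 0.07656 + 0.066495 = 0.211095 m ≈ 211 mm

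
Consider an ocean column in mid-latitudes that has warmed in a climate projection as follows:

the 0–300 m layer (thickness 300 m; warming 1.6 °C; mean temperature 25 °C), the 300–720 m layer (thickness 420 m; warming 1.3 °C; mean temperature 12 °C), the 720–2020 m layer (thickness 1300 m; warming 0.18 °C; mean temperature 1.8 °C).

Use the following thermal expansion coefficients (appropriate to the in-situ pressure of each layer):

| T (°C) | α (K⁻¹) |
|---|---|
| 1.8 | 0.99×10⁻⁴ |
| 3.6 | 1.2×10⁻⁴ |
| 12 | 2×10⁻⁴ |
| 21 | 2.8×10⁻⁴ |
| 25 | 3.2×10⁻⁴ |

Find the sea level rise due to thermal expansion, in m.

0.286 m

Layer 1 at 25 °C → α = 3.2×10⁻⁴ K⁻¹
Layer 2 at 12 °C → α = 2×10⁻⁴ K⁻¹
Layer 3 at 1.8 °C → α = 0.99×10⁻⁴ K⁻¹
0–300 m: 3.2×10⁻⁴ × 1.6 × 300 = 0.15360 m
Layer 2: 420 × 2×10⁻⁴ × 1.3 = 0.10920 m
Layer 3: 0.99×10⁻⁴ × 0.18 × 1300 = 0.023166 m
Δh = 0.15360 + 0.10920 + 0.023166 = 0.285966 m ≈ 0.286 m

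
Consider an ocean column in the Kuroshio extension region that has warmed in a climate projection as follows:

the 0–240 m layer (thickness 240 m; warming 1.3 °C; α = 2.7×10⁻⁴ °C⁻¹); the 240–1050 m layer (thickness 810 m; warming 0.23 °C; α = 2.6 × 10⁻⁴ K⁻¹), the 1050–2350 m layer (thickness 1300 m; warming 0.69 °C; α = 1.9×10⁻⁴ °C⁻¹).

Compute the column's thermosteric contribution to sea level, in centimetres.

1.3 × 240 × 2.7×10⁻⁴ = 0.08424 m
2.6×10⁻⁴ × 810 × 0.23 = 0.048438 m
1050–2350 m: 1300 × 1.9×10⁻⁴ × 0.69 = 0.17043 m
Δh = 0.08424 + 0.048438 + 0.17043 = 0.303108 m ≈ 30.3 cm

about 30.3 cm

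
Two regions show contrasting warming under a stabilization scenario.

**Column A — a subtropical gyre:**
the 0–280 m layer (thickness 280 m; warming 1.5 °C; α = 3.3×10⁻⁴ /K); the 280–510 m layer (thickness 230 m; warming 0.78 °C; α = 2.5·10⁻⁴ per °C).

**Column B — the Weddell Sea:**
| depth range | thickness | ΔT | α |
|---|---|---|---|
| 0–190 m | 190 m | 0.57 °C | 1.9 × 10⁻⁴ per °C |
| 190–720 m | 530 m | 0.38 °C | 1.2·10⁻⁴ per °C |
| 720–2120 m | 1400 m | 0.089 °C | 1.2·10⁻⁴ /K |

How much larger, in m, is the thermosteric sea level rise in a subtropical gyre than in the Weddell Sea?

A 0–280 m: 3.3×10⁻⁴ × 280 × 1.5 = 0.13860 m
A 280–510 m: 0.78 × 2.5×10⁻⁴ × 230 = 0.04485 m
A total: 0.18345 m
B Layer 1: 1.9×10⁻⁴ × 0.57 × 190 = 0.020577 m
B 1.2×10⁻⁴ × 0.38 × 530 = 0.024168 m
B Layer 3: 1.2×10⁻⁴ × 1400 × 0.089 = 0.014952 m
B total: 0.059697 m
Difference: 0.18345 − 0.059697 = 0.123753 m

0.12 m larger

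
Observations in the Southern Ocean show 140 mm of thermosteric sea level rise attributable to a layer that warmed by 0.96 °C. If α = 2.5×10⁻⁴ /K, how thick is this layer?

H = Δh/(αΔT) = 0.14 / (2.5×10⁻⁴ × 0.96) ≈ 583.3 m

583 m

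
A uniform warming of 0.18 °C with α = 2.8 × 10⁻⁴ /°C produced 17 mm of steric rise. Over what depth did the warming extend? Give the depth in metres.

H = Δh/(αΔT) = 0.017 / (2.8×10⁻⁴ × 0.18) ≈ 337.3 m

about 340 m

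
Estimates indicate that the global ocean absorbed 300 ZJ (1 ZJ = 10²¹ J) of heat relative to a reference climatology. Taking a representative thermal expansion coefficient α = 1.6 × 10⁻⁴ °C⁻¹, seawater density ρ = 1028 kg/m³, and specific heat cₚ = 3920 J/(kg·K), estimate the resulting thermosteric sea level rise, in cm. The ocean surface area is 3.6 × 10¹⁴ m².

Per unit area: Q = 300×10²¹ / (3.6×10¹⁴) ≈ 8.333×10⁸ J/m²
Δh = αQ/(ρcₚ) = 1.6×10⁻⁴ × 8.333×10⁸ / (1028 × 3920) ≈ 0.033086 m

Δh ≈ 3.3 cm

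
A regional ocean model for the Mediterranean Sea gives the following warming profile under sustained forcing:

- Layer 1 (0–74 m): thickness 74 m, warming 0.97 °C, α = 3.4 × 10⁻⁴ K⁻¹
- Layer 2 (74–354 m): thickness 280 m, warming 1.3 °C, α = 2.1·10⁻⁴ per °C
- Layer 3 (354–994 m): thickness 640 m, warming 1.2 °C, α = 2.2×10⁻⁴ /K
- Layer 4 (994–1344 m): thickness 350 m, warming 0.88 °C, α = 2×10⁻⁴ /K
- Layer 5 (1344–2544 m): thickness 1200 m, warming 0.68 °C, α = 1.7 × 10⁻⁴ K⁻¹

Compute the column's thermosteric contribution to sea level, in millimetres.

0–74 m: 0.97 × 74 × 3.4×10⁻⁴ = 0.0244052 m
74–354 m: 280 × 1.3 × 2.1×10⁻⁴ = 0.07644 m
Layer 3: 2.2×10⁻⁴ × 1.2 × 640 = 0.16896 m
Layer 4: 0.88 × 350 × 2×10⁻⁴ = 0.06160 m
1344–2544 m: 1.7×10⁻⁴ × 1200 × 0.68 = 0.13872 m
Δh = 0.0244052 + 0.07644 + 0.16896 + 0.06160 + 0.13872 = 0.4701252 m ≈ 470 mm

about 470 mm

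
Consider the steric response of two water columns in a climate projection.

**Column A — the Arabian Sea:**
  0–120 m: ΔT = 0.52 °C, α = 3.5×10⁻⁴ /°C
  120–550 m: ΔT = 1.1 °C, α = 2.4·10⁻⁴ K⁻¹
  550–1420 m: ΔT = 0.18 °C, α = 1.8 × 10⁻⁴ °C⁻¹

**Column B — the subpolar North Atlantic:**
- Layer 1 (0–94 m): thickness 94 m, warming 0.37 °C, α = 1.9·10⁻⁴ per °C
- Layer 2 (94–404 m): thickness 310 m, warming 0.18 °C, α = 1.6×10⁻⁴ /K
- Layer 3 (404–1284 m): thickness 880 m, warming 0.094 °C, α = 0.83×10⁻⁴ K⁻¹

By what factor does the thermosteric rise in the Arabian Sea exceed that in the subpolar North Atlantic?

a factor of 7.30

A 0–120 m: 3.5×10⁻⁴ × 120 × 0.52 = 0.02184 m
A 120–550 m: 2.4×10⁻⁴ × 1.1 × 430 = 0.11352 m
A Layer 3: 1.8×10⁻⁴ × 870 × 0.18 = 0.028188 m
A total: 0.163548 m
B 0.37 × 94 × 1.9×10⁻⁴ = 0.0066082 m
B 310 × 1.6×10⁻⁴ × 0.18 = 0.008928 m
B 404–1284 m: 0.094 × 0.83×10⁻⁴ × 880 = 0.00686576 m
B total: 0.02240196 m
Ratio: 0.163548 / 0.02240196 ≈ 7.301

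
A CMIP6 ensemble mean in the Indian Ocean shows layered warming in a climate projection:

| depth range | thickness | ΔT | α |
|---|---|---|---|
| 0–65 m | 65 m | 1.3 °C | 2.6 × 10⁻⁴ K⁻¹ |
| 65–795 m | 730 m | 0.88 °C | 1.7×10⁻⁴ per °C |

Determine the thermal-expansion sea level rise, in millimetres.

0–65 m: 1.3 × 65 × 2.6×10⁻⁴ = 0.02197 m
65–795 m: 0.88 × 730 × 1.7×10⁻⁴ = 0.109208 m
Δh = 0.02197 + 0.109208 = 0.131178 m ≈ 131 mm

Δh = 131 mm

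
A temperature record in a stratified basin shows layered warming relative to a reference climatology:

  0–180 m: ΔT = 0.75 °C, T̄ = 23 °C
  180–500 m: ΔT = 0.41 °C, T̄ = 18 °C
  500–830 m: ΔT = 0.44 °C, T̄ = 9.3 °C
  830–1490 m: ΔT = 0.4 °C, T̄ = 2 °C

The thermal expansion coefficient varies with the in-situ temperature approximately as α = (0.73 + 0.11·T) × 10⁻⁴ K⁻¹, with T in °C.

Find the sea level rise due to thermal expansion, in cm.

Δh ≈ 13.0 cm

Layer 1: α = (0.73 + 0.11×23)×10⁻⁴ = 3.26×10⁻⁴ K⁻¹
Layer 2: α = (0.73 + 0.11×18)×10⁻⁴ = 2.71×10⁻⁴ K⁻¹
Layer 3: α = (0.73 + 0.11×9.3)×10⁻⁴ = 1.753×10⁻⁴ K⁻¹
Layer 4: α = (0.73 + 0.11×2)×10⁻⁴ = 0.95×10⁻⁴ K⁻¹
Layer 1: 0.75 × 3.26×10⁻⁴ × 180 = 0.04401 m
2.71×10⁻⁴ × 320 × 0.41 = 0.0355552 m
330 × 0.44 × 1.753×10⁻⁴ = 0.02545356 m
660 × 0.4 × 0.95×10⁻⁴ = 0.02508 m
Δh = 0.04401 + 0.0355552 + 0.02545356 + 0.02508 = 0.13009876 m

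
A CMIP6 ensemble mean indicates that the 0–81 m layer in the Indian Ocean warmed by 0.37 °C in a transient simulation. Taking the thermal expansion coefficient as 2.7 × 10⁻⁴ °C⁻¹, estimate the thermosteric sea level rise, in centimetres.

Δh = αΔT·H = 2.7×10⁻⁴ × 0.37 × 81 = 0.0080919 m

about 0.81 cm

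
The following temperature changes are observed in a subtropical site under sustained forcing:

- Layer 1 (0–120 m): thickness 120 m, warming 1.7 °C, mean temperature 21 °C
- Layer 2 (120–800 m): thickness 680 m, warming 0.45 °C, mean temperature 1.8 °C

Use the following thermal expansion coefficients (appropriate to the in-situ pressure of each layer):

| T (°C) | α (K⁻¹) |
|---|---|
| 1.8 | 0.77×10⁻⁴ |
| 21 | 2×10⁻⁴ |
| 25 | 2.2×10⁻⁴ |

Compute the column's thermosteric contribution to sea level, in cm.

Layer 1 at 21 °C → α = 2×10⁻⁴ K⁻¹
Layer 2 at 1.8 °C → α = 0.77×10⁻⁴ K⁻¹
Layer 1: 2×10⁻⁴ × 120 × 1.7 = 0.04080 m
Layer 2: 0.45 × 680 × 0.77×10⁻⁴ = 0.023562 m
Δh = 0.04080 + 0.023562 = 0.064362 m ≈ 6.4 cm

about 6.4 cm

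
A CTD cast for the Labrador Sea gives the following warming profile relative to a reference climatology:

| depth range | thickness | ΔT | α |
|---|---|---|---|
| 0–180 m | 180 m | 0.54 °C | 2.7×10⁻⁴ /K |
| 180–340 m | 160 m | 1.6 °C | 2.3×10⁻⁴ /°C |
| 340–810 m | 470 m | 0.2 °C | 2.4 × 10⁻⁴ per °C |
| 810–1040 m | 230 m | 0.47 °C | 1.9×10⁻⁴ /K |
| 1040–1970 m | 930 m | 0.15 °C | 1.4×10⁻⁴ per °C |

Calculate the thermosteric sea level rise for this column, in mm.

0–180 m: 180 × 2.7×10⁻⁴ × 0.54 = 0.026244 m
160 × 2.3×10⁻⁴ × 1.6 = 0.05888 m
340–810 m: 470 × 0.2 × 2.4×10⁻⁴ = 0.02256 m
230 × 1.9×10⁻⁴ × 0.47 = 0.020539 m
1040–1970 m: 930 × 1.4×10⁻⁴ × 0.15 = 0.01953 m
Δh = 0.026244 + 0.05888 + 0.02256 + 0.020539 + 0.01953 = 0.147753 m

148 mm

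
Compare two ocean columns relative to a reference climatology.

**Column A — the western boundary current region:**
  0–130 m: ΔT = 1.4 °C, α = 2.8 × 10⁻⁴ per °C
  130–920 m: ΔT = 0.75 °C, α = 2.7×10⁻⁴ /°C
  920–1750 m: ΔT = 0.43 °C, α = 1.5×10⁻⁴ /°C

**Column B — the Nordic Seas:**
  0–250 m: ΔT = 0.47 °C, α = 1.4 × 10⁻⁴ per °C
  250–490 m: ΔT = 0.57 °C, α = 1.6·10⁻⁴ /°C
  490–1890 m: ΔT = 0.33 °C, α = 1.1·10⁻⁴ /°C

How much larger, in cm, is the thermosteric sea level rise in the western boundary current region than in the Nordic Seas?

A 130 × 1.4 × 2.8×10⁻⁴ = 0.05096 m
A 130–920 m: 790 × 0.75 × 2.7×10⁻⁴ = 0.159975 m
A 830 × 1.5×10⁻⁴ × 0.43 = 0.053535 m
A total: 0.26447 m
B Layer 1: 250 × 1.4×10⁻⁴ × 0.47 = 0.01645 m
B 250–490 m: 1.6×10⁻⁴ × 0.57 × 240 = 0.021888 m
B 490–1890 m: 1.1×10⁻⁴ × 1400 × 0.33 = 0.05082 m
B total: 0.089158 m
Difference: 0.26447 − 0.089158 = 0.175312 m

17.5 cm larger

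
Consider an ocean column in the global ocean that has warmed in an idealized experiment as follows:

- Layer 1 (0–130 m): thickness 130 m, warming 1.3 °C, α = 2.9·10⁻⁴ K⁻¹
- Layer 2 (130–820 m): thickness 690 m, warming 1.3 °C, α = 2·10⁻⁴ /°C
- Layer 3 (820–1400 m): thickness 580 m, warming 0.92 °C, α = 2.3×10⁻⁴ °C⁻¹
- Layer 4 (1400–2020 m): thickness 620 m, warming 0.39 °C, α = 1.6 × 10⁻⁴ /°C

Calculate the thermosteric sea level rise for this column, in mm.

390 mm of thermosteric rise

Layer 1: 1.3 × 130 × 2.9×10⁻⁴ = 0.04901 m
Layer 2: 690 × 2×10⁻⁴ × 1.3 = 0.17940 m
0.92 × 580 × 2.3×10⁻⁴ = 0.122728 m
1400–2020 m: 0.39 × 1.6×10⁻⁴ × 620 = 0.038688 m
Δh = 0.04901 + 0.17940 + 0.122728 + 0.038688 = 0.389826 m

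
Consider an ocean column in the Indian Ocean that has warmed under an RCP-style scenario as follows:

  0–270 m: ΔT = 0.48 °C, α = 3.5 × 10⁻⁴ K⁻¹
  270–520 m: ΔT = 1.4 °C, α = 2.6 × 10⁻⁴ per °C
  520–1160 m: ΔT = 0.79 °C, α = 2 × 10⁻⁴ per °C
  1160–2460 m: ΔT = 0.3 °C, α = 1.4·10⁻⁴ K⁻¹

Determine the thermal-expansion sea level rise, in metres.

0.292 m of thermosteric rise

Layer 1: 3.5×10⁻⁴ × 0.48 × 270 = 0.04536 m
Layer 2: 250 × 2.6×10⁻⁴ × 1.4 = 0.09100 m
520–1160 m: 2×10⁻⁴ × 0.79 × 640 = 0.10112 m
1160–2460 m: 0.3 × 1.4×10⁻⁴ × 1300 = 0.05460 m
Δh = 0.04536 + 0.09100 + 0.10112 + 0.05460 = 0.29208 m ≈ 0.292 m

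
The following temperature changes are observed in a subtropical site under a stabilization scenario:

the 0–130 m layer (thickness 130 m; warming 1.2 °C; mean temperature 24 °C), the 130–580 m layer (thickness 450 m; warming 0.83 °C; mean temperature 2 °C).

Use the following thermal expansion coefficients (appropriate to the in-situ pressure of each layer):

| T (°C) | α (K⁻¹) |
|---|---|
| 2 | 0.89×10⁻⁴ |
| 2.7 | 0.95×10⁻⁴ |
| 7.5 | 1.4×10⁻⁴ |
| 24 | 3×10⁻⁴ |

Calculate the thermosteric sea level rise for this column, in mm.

80.0 mm

Layer 1 at 24 °C → α = 3×10⁻⁴ K⁻¹
Layer 2 at 2 °C → α = 0.89×10⁻⁴ K⁻¹
0–130 m: 3×10⁻⁴ × 130 × 1.2 = 0.04680 m
130–580 m: 0.89×10⁻⁴ × 450 × 0.83 = 0.0332415 m
Δh = 0.04680 + 0.0332415 = 0.0800415 m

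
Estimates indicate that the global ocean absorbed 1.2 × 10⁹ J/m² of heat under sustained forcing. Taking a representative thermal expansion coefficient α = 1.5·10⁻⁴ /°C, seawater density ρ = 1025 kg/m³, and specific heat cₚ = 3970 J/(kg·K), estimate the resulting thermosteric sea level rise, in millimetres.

44.2 mm of thermosteric rise

Δh = αQ/(ρcₚ) = 1.5×10⁻⁴ × 1.2×10⁹ / (1025 × 3970) ≈ 0.044234 m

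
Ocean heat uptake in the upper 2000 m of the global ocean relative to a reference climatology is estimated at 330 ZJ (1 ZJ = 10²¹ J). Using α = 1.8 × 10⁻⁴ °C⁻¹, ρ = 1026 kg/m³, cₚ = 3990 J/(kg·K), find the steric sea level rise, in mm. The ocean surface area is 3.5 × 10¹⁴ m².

41.5 mm

Per unit area: Q = 330×10²¹ / (3.5×10¹⁴) ≈ 9.429×10⁸ J/m²
Δh = αQ/(ρcₚ) = 1.8×10⁻⁴ × 9.429×10⁸ / (1026 × 3990) ≈ 0.041459 m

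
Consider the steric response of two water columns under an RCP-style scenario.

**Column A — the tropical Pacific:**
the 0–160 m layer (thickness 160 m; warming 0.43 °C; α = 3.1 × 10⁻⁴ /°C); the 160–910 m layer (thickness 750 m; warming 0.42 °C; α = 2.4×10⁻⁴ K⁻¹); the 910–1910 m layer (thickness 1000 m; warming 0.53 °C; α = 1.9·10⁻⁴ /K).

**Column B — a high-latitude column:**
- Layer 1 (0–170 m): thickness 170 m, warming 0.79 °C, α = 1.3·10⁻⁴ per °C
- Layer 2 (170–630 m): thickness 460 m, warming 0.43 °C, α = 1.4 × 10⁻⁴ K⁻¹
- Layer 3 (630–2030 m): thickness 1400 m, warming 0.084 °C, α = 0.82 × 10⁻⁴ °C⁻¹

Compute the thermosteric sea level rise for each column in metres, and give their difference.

A 160 × 0.43 × 3.1×10⁻⁴ = 0.021328 m
A 0.42 × 750 × 2.4×10⁻⁴ = 0.07560 m
A Layer 3: 1.9×10⁻⁴ × 0.53 × 1000 = 0.10070 m
A total: 0.197628 m
B 170 × 0.79 × 1.3×10⁻⁴ = 0.017459 m
B Layer 2: 0.43 × 460 × 1.4×10⁻⁴ = 0.027692 m
B 630–2030 m: 0.084 × 1400 × 0.82×10⁻⁴ = 0.0096432 m
B total: 0.0547942 m
Difference: 0.197628 − 0.0547942 = 0.1428338 m

Δh_A ≈ 0.198 m, Δh_B ≈ 0.0548 m; difference ≈ 0.143 m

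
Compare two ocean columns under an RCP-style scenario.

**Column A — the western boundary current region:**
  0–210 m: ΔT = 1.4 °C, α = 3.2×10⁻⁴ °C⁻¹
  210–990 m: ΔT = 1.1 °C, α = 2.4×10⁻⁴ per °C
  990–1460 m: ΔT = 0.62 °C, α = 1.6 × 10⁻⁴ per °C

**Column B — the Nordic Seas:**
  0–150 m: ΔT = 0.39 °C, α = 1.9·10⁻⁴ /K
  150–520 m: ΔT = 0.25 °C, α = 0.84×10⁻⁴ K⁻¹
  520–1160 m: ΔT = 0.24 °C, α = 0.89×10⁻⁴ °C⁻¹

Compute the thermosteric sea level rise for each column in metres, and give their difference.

A 0–210 m: 1.4 × 210 × 3.2×10⁻⁴ = 0.09408 m
A 1.1 × 780 × 2.4×10⁻⁴ = 0.20592 m
A 990–1460 m: 1.6×10⁻⁴ × 470 × 0.62 = 0.046624 m
A total: 0.346624 m
B 0.39 × 150 × 1.9×10⁻⁴ = 0.011115 m
B 150–520 m: 0.84×10⁻⁴ × 370 × 0.25 = 0.00777 m
B 520–1160 m: 0.89×10⁻⁴ × 0.24 × 640 = 0.0136704 m
B total: 0.0325554 m
Difference: 0.346624 − 0.0325554 = 0.3140686 m

A: 0.35 m; B: 0.033 m; difference 0.31 m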